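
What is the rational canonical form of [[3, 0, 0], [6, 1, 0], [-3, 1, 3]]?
The invariant factors of A (the non-unit diagonal entries of the Smith normal form of xI - A over ℚ[x]) are x - 3, (x - 3)(x - 1), each dividing the next. The characteristic polynomial is their product, (x - 3)^2(x - 1).

The rational canonical form is the block-diagonal matrix of companion matrices C(f_i):
R = [[3, 0, 0], [0, 0, -3], [0, 1, 4]].

R = [[3, 0, 0], [0, 0, -3], [0, 1, 4]]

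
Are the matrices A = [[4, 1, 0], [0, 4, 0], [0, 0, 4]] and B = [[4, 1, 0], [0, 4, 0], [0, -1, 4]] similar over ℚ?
Yes.

Two matrices over a field are similar if and only if they have the same invariant factors.

Both A and B have characteristic polynomial (x - 4)^3 and minimal polynomial (x - 4)^2. Computing further, both have invariant factors x - 4, (x - 4)^2. Hence A and B are similar.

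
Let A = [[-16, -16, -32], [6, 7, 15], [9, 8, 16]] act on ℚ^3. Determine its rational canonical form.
R = [[0, 0, -16], [1, 0, -8], [0, 1, 7]]

The invariant factors of A (the non-unit diagonal entries of the Smith normal form of xI - A over ℚ[x]) are (x - 4)^2(x + 1), each dividing the next. The characteristic polynomial is their product, (x - 4)^2(x + 1).

The rational canonical form is the block-diagonal matrix of companion matrices C(f_i):
R = [[0, 0, -16], [1, 0, -8], [0, 1, 7]].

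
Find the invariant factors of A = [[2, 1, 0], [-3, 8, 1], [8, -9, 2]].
The Jordan structure of A has elementary divisors (x - 4)^3. Arranging the block sizes at each eigenvalue in decreasing order and taking row products gives the invariant factors.

Invariant factors (smallest first, each dividing the next): (x - 4)^3.

Check: the last factor (x - 4)^3 is the minimal polynomial, and the product (x - 4)^3 is the characteristic polynomial.

(x - 4)^3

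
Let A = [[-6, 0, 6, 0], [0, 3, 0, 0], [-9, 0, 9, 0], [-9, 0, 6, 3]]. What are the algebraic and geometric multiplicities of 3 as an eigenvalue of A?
The characteristic polynomial is x(x - 3)^3, so the factor x - 3 appears with exponent 3: the algebraic multiplicity is 3.

rank(A - 3I) = 1, so the eigenspace has dimension 4 - 1 = 3: the geometric multiplicity is 3.

algebraic multiplicity 3, geometric multiplicity 3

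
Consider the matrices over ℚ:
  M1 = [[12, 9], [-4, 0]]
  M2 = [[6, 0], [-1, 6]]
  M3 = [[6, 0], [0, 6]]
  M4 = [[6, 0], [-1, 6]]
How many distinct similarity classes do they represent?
2 classes: {M1, M2, M4}, {M3}

Characteristic polynomials: χ_{M1} = (x - 6)^2, χ_{M2} = (x - 6)^2, χ_{M3} = (x - 6)^2, χ_{M4} = (x - 6)^2.

{M1, M2, M4}: invariant factors (x - 6)^2.

{M3}: invariant factors x - 6, x - 6.

Matrices are similar if and only if their invariant-factor lists agree; the partition into similarity classes is {M1, M2, M4}, {M3}.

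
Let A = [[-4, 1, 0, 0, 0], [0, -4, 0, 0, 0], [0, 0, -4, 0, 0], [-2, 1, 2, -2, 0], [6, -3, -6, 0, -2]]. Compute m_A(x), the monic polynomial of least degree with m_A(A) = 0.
m_A(x) = (x + 2)(x + 4)^2

The characteristic polynomial factors as (x + 2)^2(x + 4)^3. The minimal polynomial is ∏(x - λ)^{k_λ} where k_λ is the size of the largest Jordan block at λ.

For λ = -4: rank(A + 4I) = 3, and the largest Jordan block has size 2 (the smallest k with rank((A + 4I)^k) = rank((A + 4I)^(k+1))).
For λ = -2: rank(A + 2I) = 3, and the largest Jordan block has size 1 (the smallest k with rank((A + 2I)^k) = rank((A + 2I)^(k+1))).

So m_A(x) = (x + 2)(x + 4)^2.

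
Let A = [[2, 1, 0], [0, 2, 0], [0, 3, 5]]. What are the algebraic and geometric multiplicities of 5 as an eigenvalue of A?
algebraic multiplicity 1, geometric multiplicity 1

The characteristic polynomial is (x - 5)(x - 2)^2, so the factor x - 5 appears with exponent 1: the algebraic multiplicity is 1.

rank(A - 5I) = 2, so the eigenspace has dimension 3 - 2 = 1: the geometric multiplicity is 1.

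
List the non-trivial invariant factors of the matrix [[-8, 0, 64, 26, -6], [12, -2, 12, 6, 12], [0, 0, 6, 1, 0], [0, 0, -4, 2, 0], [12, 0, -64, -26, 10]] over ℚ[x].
The Jordan structure of A has elementary divisors (x + 2), (x + 2), (x - 4)^2, (x - 4). Arranging the block sizes at each eigenvalue in decreasing order and taking row products gives the invariant factors.

Invariant factors (smallest first, each dividing the next): (x - 4)(x + 2), (x - 4)^2(x + 2).

Check: the last factor (x - 4)^2(x + 2) is the minimal polynomial, and the product (x - 4)^3(x + 2)^2 is the characteristic polynomial.

(x - 4)(x + 2), (x - 4)^2(x + 2)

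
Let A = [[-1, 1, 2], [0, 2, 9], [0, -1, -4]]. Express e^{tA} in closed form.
A has Jordan form J = [[-1, 1, 0], [0, -1, 1], [0, 0, -1]] with A = PJP^{-1}, so e^{tA} = P e^{tJ} P^{-1}.

For a Jordan block J_k(λ), e^{tJ_k(λ)} = e^{λt} · (I + tN + t^2 N^2/2! + ... + t^{k-1} N^{k-1}/(k-1)!) where N is the nilpotent superdiagonal part.

Assembling the blocks and conjugating back gives the entries of e^{tA} as shown above.

e^{tA} = [[e^{-t}, t*(t + 2)*e^{-t}/2, t*(3*t + 4)*e^{-t}/2], [0, (3*t + 1)*e^{-t}, 9*t*e^{-t}], [0, -t*e^{-t}, (1 - 3*t)*e^{-t}]]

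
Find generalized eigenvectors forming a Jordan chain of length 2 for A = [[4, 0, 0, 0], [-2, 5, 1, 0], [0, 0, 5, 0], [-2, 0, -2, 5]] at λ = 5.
We seek v_1 ∈ ker((A - 5I)^2) \ ker(A - 5I), then set v_{i+1} = (A - 5I) v_i.

One such chain is v_1 = [[0, 0, 1, 0]]^T, v_2 = [[0, 1, 0, -2]]^T. Check: (A - 5I) v_2 = [[0, 0, 0, 0]]^T = 0.

v_1 = [[0, 0, 1, 0]]^T, v_2 = [[0, 1, 0, -2]]^T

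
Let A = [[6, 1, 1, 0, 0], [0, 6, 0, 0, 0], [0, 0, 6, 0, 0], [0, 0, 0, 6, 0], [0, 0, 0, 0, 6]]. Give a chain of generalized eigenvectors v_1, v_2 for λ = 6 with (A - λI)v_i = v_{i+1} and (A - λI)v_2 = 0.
We seek v_1 ∈ ker((A - 6I)^2) \ ker(A - 6I), then set v_{i+1} = (A - 6I) v_i.

One such chain is v_1 = [[-1, 0, 1, -1, 0]]^T, v_2 = [[1, 0, 0, 0, 0]]^T. Check: (A - 6I) v_2 = [[0, 0, 0, 0, 0]]^T = 0.

v_1 = [[-1, 0, 1, -1, 0]]^T, v_2 = [[1, 0, 0, 0, 0]]^T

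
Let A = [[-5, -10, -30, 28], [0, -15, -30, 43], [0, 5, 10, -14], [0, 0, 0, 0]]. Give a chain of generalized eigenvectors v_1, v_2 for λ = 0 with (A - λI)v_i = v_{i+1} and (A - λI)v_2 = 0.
We seek v_1 ∈ ker(A^2) \ ker(A), then set v_{i+1} = A v_i.

One such chain is v_1 = [[0, 3, 0, 1]]^T, v_2 = [[-2, -2, 1, 0]]^T. Check: A v_2 = [[0, 0, 0, 0]]^T = 0.

v_1 = [[0, 3, 0, 1]]^T, v_2 = [[-2, -2, 1, 0]]^T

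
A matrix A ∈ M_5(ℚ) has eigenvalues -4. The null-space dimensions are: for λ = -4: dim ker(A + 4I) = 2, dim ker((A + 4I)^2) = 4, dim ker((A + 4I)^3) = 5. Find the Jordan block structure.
λ = -4: successive nullity increments [2, 2, 1] count blocks of size ≥ k; block sizes are [3, 2].

Jordan blocks: (-4, 3), (-4, 2)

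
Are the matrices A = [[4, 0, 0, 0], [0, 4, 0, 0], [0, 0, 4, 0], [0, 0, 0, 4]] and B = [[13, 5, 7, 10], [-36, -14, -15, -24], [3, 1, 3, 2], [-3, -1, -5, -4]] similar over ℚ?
No.

trace(A) = 16 but trace(B) = -2. The trace is a similarity invariant, so A and B are not similar.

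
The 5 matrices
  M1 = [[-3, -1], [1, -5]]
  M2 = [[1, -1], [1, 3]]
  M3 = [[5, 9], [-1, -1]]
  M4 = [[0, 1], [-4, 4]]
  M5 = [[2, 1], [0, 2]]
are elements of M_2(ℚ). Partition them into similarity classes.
Characteristic polynomials: χ_{M1} = (x + 4)^2, χ_{M2} = (x - 2)^2, χ_{M3} = (x - 2)^2, χ_{M4} = (x - 2)^2, χ_{M5} = (x - 2)^2.

{M1}: invariant factors (x + 4)^2.

{M2, M3, M4, M5}: invariant factors (x - 2)^2.

Matrices are similar if and only if their invariant-factor lists agree; the partition into similarity classes is {M1}, {M2, M3, M4, M5}.

2 classes: {M1}, {M2, M3, M4, M5}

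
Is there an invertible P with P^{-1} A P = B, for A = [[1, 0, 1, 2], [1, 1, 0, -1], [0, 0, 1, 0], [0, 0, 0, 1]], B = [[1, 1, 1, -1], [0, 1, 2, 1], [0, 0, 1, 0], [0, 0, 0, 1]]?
Two matrices over a field are similar if and only if they have the same invariant factors.

Both A and B have characteristic polynomial (x - 1)^4 and minimal polynomial (x - 1)^3. Computing further, both have invariant factors x - 1, (x - 1)^3. Hence A and B are similar.

Yes.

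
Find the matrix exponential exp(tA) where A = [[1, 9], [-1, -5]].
e^{tA} = [[(3*t + 1)*e^{-2*t}, 9*t*e^{-2*t}], [-t*e^{-2*t}, (1 - 3*t)*e^{-2*t}]]

A has Jordan form J = [[-2, 1], [0, -2]] with A = PJP^{-1}, so e^{tA} = P e^{tJ} P^{-1}.

For a Jordan block J_k(λ), e^{tJ_k(λ)} = e^{λt} · (I + tN + t^2 N^2/2! + ... + t^{k-1} N^{k-1}/(k-1)!) where N is the nilpotent superdiagonal part.

Assembling the blocks and conjugating back gives the entries of e^{tA} as shown above.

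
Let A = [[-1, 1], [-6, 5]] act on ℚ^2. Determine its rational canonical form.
R = [[0, -1], [1, 4]]

The invariant factors of A (the non-unit diagonal entries of the Smith normal form of xI - A over ℚ[x]) are x^2 - 4x + 1, each dividing the next. The characteristic polynomial is their product, x^2 - 4x + 1.

The rational canonical form is the block-diagonal matrix of companion matrices C(f_i):
R = [[0, -1], [1, 4]].

Note the characteristic polynomial does not split into linear factors over ℚ, so A has no Jordan form over ℚ; the rational canonical form exists over any field.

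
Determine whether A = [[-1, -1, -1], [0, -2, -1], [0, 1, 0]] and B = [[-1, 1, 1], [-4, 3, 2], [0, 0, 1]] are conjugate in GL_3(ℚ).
No.

trace(A) = -3 but trace(B) = 3. The trace is a similarity invariant, so A and B are not similar.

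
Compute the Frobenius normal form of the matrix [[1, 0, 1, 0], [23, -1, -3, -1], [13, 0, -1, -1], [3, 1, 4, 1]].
R = [[0, 0, 0, -25], [1, 0, 0, 0], [0, 1, 0, 10], [0, 0, 1, 0]]

The invariant factors of A (the non-unit diagonal entries of the Smith normal form of xI - A over ℚ[x]) are (x^2 - 5)^2, each dividing the next. The characteristic polynomial is their product, (x^2 - 5)^2.

The rational canonical form is the block-diagonal matrix of companion matrices C(f_i):
R = [[0, 0, 0, -25], [1, 0, 0, 0], [0, 1, 0, 10], [0, 0, 1, 0]].

Note the characteristic polynomial does not split into linear factors over ℚ, so A has no Jordan form over ℚ; the rational canonical form exists over any field.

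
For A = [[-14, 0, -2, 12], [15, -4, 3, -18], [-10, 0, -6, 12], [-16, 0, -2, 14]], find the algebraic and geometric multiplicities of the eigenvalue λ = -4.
The characteristic polynomial is (x - 2)(x + 4)^3, so the factor x + 4 appears with exponent 3: the algebraic multiplicity is 3.

rank(A + 4I) = 2, so the eigenspace has dimension 4 - 2 = 2: the geometric multiplicity is 2.

Since 2 < 3, A is not diagonalizable.

algebraic multiplicity 3, geometric multiplicity 2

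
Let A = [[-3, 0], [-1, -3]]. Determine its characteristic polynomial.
xI - A = [[x + 3, 0], [1, x + 3]].

Expanding det(xI - A) along the first row:
det(xI - A) = + (x + 3)·det([[x + 3]]) - (0)·det([[1]]).

Evaluating gives χ_A(x) = x^2 + 6x + 9 = (x + 3)^2.

χ_A(x) = (x + 3)^2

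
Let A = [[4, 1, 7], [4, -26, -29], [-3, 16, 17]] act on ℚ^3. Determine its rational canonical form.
The invariant factors of A (the non-unit diagonal entries of the Smith normal form of xI - A over ℚ[x]) are (x - 1)(x + 3)^2, each dividing the next. The characteristic polynomial is their product, (x - 1)(x + 3)^2.

The rational canonical form is the block-diagonal matrix of companion matrices C(f_i):
R = [[0, 0, 9], [1, 0, -3], [0, 1, -5]].

R = [[0, 0, 9], [1, 0, -3], [0, 1, -5]]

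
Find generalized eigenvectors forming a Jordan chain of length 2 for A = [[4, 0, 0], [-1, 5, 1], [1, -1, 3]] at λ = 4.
v_1 = [[1, 1, -1]]^T, v_2 = [[0, -1, 1]]^T

We seek v_1 ∈ ker((A - 4I)^2) \ ker(A - 4I), then set v_{i+1} = (A - 4I) v_i.

One such chain is v_1 = [[1, 1, -1]]^T, v_2 = [[0, -1, 1]]^T. Check: (A - 4I) v_2 = [[0, 0, 0]]^T = 0.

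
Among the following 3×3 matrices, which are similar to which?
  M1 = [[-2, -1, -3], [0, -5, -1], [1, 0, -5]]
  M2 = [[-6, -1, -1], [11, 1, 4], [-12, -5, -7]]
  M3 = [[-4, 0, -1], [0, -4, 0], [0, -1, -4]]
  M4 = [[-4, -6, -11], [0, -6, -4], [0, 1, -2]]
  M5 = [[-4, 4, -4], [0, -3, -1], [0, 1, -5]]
2 classes: {M1, M2, M3, M4}, {M5}

Characteristic polynomials: χ_{M1} = (x + 4)^3, χ_{M2} = (x + 4)^3, χ_{M3} = (x + 4)^3, χ_{M4} = (x + 4)^3, χ_{M5} = (x + 4)^3.

{M1, M2, M3, M4}: invariant factors (x + 4)^3.

{M5}: invariant factors x + 4, (x + 4)^2.

Matrices are similar if and only if their invariant-factor lists agree; the partition into similarity classes is {M1, M2, M3, M4}, {M5}.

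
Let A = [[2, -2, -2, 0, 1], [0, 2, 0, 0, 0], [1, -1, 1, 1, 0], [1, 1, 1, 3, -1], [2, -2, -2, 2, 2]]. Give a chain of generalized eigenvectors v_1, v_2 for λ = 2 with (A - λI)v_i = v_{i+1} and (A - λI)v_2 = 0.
We seek v_1 ∈ ker((A - 2I)^2) \ ker(A - 2I), then set v_{i+1} = (A - 2I) v_i.

One such chain is v_1 = [[0, 0, 0, 0, 1]]^T, v_2 = [[1, 0, 0, -1, 0]]^T. Check: (A - 2I) v_2 = [[0, 0, 0, 0, 0]]^T = 0.

v_1 = [[0, 0, 0, 0, 1]]^T, v_2 = [[1, 0, 0, -1, 0]]^T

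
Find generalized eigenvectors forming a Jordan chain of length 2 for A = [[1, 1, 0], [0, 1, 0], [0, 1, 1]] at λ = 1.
v_1 = [[-5, 1, -4]]^T, v_2 = [[1, 0, 1]]^T

We seek v_1 ∈ ker((A - I)^2) \ ker(A - I), then set v_{i+1} = (A - I) v_i.

One such chain is v_1 = [[-5, 1, -4]]^T, v_2 = [[1, 0, 1]]^T. Check: (A - I) v_2 = [[0, 0, 0]]^T = 0.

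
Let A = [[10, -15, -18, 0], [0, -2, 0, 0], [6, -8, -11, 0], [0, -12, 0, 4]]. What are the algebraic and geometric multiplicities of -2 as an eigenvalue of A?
algebraic multiplicity 2, geometric multiplicity 1

The characteristic polynomial is (x - 4)(x - 1)(x + 2)^2, so the factor x + 2 appears with exponent 2: the algebraic multiplicity is 2.

rank(A + 2I) = 3, so the eigenspace has dimension 4 - 3 = 1: the geometric multiplicity is 1.

Since 1 < 2, A is not diagonalizable.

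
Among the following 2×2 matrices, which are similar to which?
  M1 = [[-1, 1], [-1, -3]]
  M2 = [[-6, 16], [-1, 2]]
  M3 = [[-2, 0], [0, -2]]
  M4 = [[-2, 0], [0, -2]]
Characteristic polynomials: χ_{M1} = (x + 2)^2, χ_{M2} = (x + 2)^2, χ_{M3} = (x + 2)^2, χ_{M4} = (x + 2)^2.

{M1, M2}: invariant factors (x + 2)^2.

{M3, M4}: invariant factors x + 2, x + 2.

Matrices are similar if and only if their invariant-factor lists agree; the partition into similarity classes is {M1, M2}, {M3, M4}.

2 classes: {M1, M2}, {M3, M4}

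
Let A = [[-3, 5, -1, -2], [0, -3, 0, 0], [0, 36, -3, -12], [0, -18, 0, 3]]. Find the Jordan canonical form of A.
J = [[-3, 1, 0, 0], [0, -3, 0, 0], [0, 0, -3, 0], [0, 0, 0, 3]]

The characteristic polynomial is det(xI - A) = (x - 3)(x + 3)^3, so the eigenvalues are -3 (algebraic multiplicity 3), 3 (algebraic multiplicity 1).

For λ = -3: rank(A + 3I) = 2, rank((A + 3I)^2) = 1. The eigenspace has dimension 4 - 2 = 2, so there are 2 Jordan blocks; the rank sequence gives block sizes [2, 1].

For λ = 3: algebraic multiplicity 1 gives one 1×1 block.

Assembling the blocks gives the Jordan form J above.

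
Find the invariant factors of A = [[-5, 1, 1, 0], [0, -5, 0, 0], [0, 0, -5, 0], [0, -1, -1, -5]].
The Jordan structure of A has elementary divisors (x + 5)^2, (x + 5), (x + 5). Arranging the block sizes at each eigenvalue in decreasing order and taking row products gives the invariant factors.

Invariant factors (smallest first, each dividing the next): x + 5, x + 5, (x + 5)^2.

Check: the last factor (x + 5)^2 is the minimal polynomial, and the product (x + 5)^4 is the characteristic polynomial.

x + 5, x + 5, (x + 5)^2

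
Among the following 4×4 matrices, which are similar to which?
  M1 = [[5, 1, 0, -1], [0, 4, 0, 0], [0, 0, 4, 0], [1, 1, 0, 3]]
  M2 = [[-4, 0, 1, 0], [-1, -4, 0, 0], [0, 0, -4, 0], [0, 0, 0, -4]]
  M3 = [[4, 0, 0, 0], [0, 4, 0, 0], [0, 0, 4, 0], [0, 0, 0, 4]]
Characteristic polynomials: χ_{M1} = (x - 4)^4, χ_{M2} = (x + 4)^4, χ_{M3} = (x - 4)^4.

{M1}: invariant factors x - 4, x - 4, (x - 4)^2.

{M2}: invariant factors x + 4, (x + 4)^3.

{M3}: invariant factors x - 4, x - 4, x - 4, x - 4.

Matrices are similar if and only if their invariant-factor lists agree; the partition into similarity classes is {M1}, {M2}, {M3}.

3 classes: {M1}, {M2}, {M3}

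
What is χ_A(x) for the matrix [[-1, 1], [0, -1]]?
χ_A(x) = (x + 1)^2

xI - A = [[x + 1, -1], [0, x + 1]].

Expanding det(xI - A) along the first row:
det(xI - A) = + (x + 1)·det([[x + 1]]) - (-1)·det([[0]]).

Evaluating gives χ_A(x) = x^2 + 2x + 1 = (x + 1)^2.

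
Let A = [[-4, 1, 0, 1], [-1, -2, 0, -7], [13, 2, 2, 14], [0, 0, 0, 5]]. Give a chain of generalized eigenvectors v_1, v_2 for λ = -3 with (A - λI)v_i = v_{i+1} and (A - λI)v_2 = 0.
We seek v_1 ∈ ker((A + 3I)^2) \ ker(A + 3I), then set v_{i+1} = (A + 3I) v_i.

One such chain is v_1 = [[0, 1, -1, 0]]^T, v_2 = [[1, 1, -3, 0]]^T. Check: (A + 3I) v_2 = [[0, 0, 0, 0]]^T = 0.

v_1 = [[0, 1, -1, 0]]^T, v_2 = [[1, 1, -3, 0]]^T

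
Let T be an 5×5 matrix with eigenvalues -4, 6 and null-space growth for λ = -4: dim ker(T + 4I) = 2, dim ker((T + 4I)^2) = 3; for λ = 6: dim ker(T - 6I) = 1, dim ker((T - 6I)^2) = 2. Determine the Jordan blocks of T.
Jordan blocks: (-4, 2), (-4, 1), (6, 2)

λ = -4: successive nullity increments [2, 1] count blocks of size ≥ k; block sizes are [2, 1].
λ = 6: successive nullity increments [1, 1] count blocks of size ≥ k; block sizes are [2].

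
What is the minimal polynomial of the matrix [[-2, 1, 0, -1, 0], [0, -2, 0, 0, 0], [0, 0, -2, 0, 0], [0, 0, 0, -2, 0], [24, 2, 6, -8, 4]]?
m_A(x) = (x - 4)(x + 2)^2

The characteristic polynomial factors as (x - 4)(x + 2)^4. The minimal polynomial is ∏(x - λ)^{k_λ} where k_λ is the size of the largest Jordan block at λ.

For λ = -2: rank(A + 2I) = 2, and the largest Jordan block has size 2 (the smallest k with rank((A + 2I)^k) = rank((A + 2I)^(k+1))).
For λ = 4: rank(A - 4I) = 4, and the largest Jordan block has size 1 (the smallest k with rank((A - 4I)^k) = rank((A - 4I)^(k+1))).

So m_A(x) = (x - 4)(x + 2)^2.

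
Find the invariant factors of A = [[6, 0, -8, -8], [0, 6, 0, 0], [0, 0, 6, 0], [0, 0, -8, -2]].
The Jordan structure of A has elementary divisors (x + 2), (x - 6), (x - 6), (x - 6). Arranging the block sizes at each eigenvalue in decreasing order and taking row products gives the invariant factors.

Invariant factors (smallest first, each dividing the next): x - 6, x - 6, (x - 6)(x + 2).

Check: the last factor (x - 6)(x + 2) is the minimal polynomial, and the product (x - 6)^3(x + 2) is the characteristic polynomial.

x - 6, x - 6, (x - 6)(x + 2)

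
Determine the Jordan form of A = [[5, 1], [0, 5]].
The characteristic polynomial is det(xI - A) = (x - 5)^2, so the eigenvalues are 5 (algebraic multiplicity 2).

For λ = 5: rank(A - 5I) = 1, rank((A - 5I)^2) = 0. The eigenspace has dimension 2 - 1 = 1, so there is 1 Jordan block; the rank sequence gives block sizes [2].

Assembling the blocks gives the Jordan form J above.

J = [[5, 1], [0, 5]]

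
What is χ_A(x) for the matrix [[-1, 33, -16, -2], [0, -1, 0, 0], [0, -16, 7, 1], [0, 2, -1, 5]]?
χ_A(x) = (x - 6)^2(x + 1)^2

xI - A = [[x + 1, -33, 16, 2], [0, x + 1, 0, 0], [0, 16, x - 7, -1], [0, -2, 1, x - 5]].

Expanding det(xI - A) along the first row:
det(xI - A) = + (x + 1)·det([[x + 1, 0, 0], [16, x - 7, -1], [-2, 1, x - 5]]) - (-33)·det([[0, 0, 0], [0, x - 7, -1], [0, 1, x - 5]]) + (16)·det([[0, x + 1, 0], [0, 16, -1], [0, -2, x - 5]]) - (2)·det([[0, x + 1, 0], [0, 16, x - 7], [0, -2, 1]]).

Evaluating gives χ_A(x) = x^4 - 10x^3 + 13x^2 + 60x + 36 = (x - 6)^2(x + 1)^2.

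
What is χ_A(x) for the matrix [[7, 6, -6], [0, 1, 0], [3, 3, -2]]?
χ_A(x) = (x - 4)(x - 1)^2

xI - A = [[x - 7, -6, 6], [0, x - 1, 0], [-3, -3, x + 2]].

Expanding det(xI - A) along the first row:
det(xI - A) = + (x - 7)·det([[x - 1, 0], [-3, x + 2]]) - (-6)·det([[0, 0], [-3, x + 2]]) + (6)·det([[0, x - 1], [-3, -3]]).

Evaluating gives χ_A(x) = x^3 - 6x^2 + 9x - 4 = (x - 4)(x - 1)^2.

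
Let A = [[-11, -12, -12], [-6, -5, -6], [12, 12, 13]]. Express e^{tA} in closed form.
A has Jordan form J = [[-5, 0, 0], [0, 1, 0], [0, 0, 1]] with A = PJP^{-1}, so e^{tA} = P e^{tJ} P^{-1}.

For a Jordan block J_k(λ), e^{tJ_k(λ)} = e^{λt} · (I + tN + t^2 N^2/2! + ... + t^{k-1} N^{k-1}/(k-1)!) where N is the nilpotent superdiagonal part.

Assembling the blocks and conjugating back gives the entries of e^{tA} as shown above.

e^{tA} = [[-e^{t} + 2*e^{-5*t}, -2*e^{t} + 2*e^{-5*t}, -2*e^{t} + 2*e^{-5*t}], [-e^{t} + e^{-5*t}, e^{-5*t}, -e^{t} + e^{-5*t}], [2*e^{t} - 2*e^{-5*t}, 2*e^{t} - 2*e^{-5*t}, 3*e^{t} - 2*e^{-5*t}]]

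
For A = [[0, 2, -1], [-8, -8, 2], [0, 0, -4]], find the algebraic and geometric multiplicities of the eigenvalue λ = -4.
algebraic multiplicity 3, geometric multiplicity 2

The characteristic polynomial is (x + 4)^3, so the factor x + 4 appears with exponent 3: the algebraic multiplicity is 3.

rank(A + 4I) = 1, so the eigenspace has dimension 3 - 1 = 2: the geometric multiplicity is 2.

Since 2 < 3, A is not diagonalizable.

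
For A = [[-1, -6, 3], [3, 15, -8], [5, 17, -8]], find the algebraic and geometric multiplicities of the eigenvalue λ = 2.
algebraic multiplicity 3, geometric multiplicity 1

The characteristic polynomial is (x - 2)^3, so the factor x - 2 appears with exponent 3: the algebraic multiplicity is 3.

rank(A - 2I) = 2, so the eigenspace has dimension 3 - 2 = 1: the geometric multiplicity is 1.

Since 1 < 3, A is not diagonalizable.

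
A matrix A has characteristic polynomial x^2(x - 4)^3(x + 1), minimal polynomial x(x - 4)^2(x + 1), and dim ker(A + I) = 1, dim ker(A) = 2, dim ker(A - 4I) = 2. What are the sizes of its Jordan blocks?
λ = -1: algebraic multiplicity 1 (exponent in χ_A), largest block size 1 (exponent in m_A), 1 block (geometric multiplicity). This forces block sizes [1].
λ = 0: algebraic multiplicity 2 (exponent in χ_A), largest block size 1 (exponent in m_A), 2 blocks (geometric multiplicity). These force block sizes [1, 1].
λ = 4: algebraic multiplicity 3 (exponent in χ_A), largest block size 2 (exponent in m_A), 2 blocks (geometric multiplicity). These force block sizes [2, 1].

Jordan blocks: (-1, 1), (0, 1), (0, 1), (4, 2), (4, 1)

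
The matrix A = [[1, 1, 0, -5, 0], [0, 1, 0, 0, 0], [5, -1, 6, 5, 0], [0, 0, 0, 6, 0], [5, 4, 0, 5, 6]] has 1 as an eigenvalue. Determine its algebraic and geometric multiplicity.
algebraic multiplicity 2, geometric multiplicity 1

The characteristic polynomial is (x - 6)^3(x - 1)^2, so the factor x - 1 appears with exponent 2: the algebraic multiplicity is 2.

rank(A - I) = 4, so the eigenspace has dimension 5 - 4 = 1: the geometric multiplicity is 1.

Since 1 < 2, A is not diagonalizable.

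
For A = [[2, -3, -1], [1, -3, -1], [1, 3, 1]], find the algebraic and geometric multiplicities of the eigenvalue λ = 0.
algebraic multiplicity 3, geometric multiplicity 1

The characteristic polynomial is x^3, so the factor x appears with exponent 3: the algebraic multiplicity is 3.

rank(A) = 2, so the eigenspace has dimension 3 - 2 = 1: the geometric multiplicity is 1.

Since 1 < 3, A is not diagonalizable.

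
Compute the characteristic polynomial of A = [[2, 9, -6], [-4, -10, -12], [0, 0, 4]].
xI - A = [[x - 2, -9, 6], [4, x + 10, 12], [0, 0, x - 4]].

Expanding det(xI - A) along the first row:
det(xI - A) = + (x - 2)·det([[x + 10, 12], [0, x - 4]]) - (-9)·det([[4, 12], [0, x - 4]]) + (6)·det([[4, x + 10], [0, 0]]).

Evaluating gives χ_A(x) = x^3 + 4x^2 - 16x - 64 = (x - 4)(x + 4)^2.

χ_A(x) = (x - 4)(x + 4)^2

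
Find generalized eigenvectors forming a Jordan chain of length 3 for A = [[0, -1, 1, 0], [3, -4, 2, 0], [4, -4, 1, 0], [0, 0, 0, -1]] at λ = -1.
v_1 = [[0, -1, -1, 0]]^T, v_2 = [[0, 1, 2, 0]]^T, v_3 = [[1, 1, 0, 0]]^T

We seek v_1 ∈ ker((A + I)^3) \ ker((A + I)^2), then set v_{i+1} = (A + I) v_i.

One such chain is v_1 = [[0, -1, -1, 0]]^T, v_2 = [[0, 1, 2, 0]]^T, v_3 = [[1, 1, 0, 0]]^T. Check: (A + I) v_3 = [[0, 0, 0, 0]]^T = 0.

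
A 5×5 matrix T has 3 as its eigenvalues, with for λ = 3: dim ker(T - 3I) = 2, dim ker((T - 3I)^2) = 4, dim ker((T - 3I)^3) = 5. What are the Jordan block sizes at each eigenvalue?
Jordan blocks: (3, 3), (3, 2)

λ = 3: successive nullity increments [2, 2, 1] count blocks of size ≥ k; block sizes are [3, 2].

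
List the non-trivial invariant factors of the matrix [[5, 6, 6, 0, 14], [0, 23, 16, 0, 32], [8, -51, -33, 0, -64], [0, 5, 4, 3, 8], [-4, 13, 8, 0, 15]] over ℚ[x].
The Jordan structure of A has elementary divisors (x - 1), (x - 3)^2, (x - 3), (x - 3). Arranging the block sizes at each eigenvalue in decreasing order and taking row products gives the invariant factors.

Invariant factors (smallest first, each dividing the next): x - 3, x - 3, (x - 3)^2(x - 1).

Check: the last factor (x - 3)^2(x - 1) is the minimal polynomial, and the product (x - 3)^4(x - 1) is the characteristic polynomial.

x - 3, x - 3, (x - 3)^2(x - 1)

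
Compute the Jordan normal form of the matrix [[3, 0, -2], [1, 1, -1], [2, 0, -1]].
The characteristic polynomial is det(xI - A) = (x - 1)^3, so the eigenvalues are 1 (algebraic multiplicity 3).

For λ = 1: rank(A - I) = 1, rank((A - I)^2) = 0. The eigenspace has dimension 3 - 1 = 2, so there are 2 Jordan blocks; the rank sequence gives block sizes [2, 1].

Assembling the blocks gives the Jordan form J above.

J = [[1, 1, 0], [0, 1, 0], [0, 0, 1]]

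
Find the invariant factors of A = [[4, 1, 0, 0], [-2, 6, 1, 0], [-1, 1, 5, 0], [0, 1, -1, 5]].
The Jordan structure of A has elementary divisors (x - 5)^3, (x - 5). Arranging the block sizes at each eigenvalue in decreasing order and taking row products gives the invariant factors.

Invariant factors (smallest first, each dividing the next): x - 5, (x - 5)^3.

Check: the last factor (x - 5)^3 is the minimal polynomial, and the product (x - 5)^4 is the characteristic polynomial.

x - 5, (x - 5)^3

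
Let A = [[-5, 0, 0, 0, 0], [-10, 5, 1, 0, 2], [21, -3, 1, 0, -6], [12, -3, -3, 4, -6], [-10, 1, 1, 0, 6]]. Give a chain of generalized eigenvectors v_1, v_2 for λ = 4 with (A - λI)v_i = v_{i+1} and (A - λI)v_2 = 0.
v_1 = [[0, 0, 1, 0, 0]]^T, v_2 = [[0, 1, -3, -3, 1]]^T

We seek v_1 ∈ ker((A - 4I)^2) \ ker(A - 4I), then set v_{i+1} = (A - 4I) v_i.

One such chain is v_1 = [[0, 0, 1, 0, 0]]^T, v_2 = [[0, 1, -3, -3, 1]]^T. Check: (A - 4I) v_2 = [[0, 0, 0, 0, 0]]^T = 0.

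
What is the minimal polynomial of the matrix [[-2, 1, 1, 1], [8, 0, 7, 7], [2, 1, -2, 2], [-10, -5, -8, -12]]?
m_A(x) = (x + 4)^3

The characteristic polynomial factors as (x + 4)^4. The minimal polynomial is ∏(x - λ)^{k_λ} where k_λ is the size of the largest Jordan block at λ.

For λ = -4: rank(A + 4I) = 2, and the largest Jordan block has size 3 (the smallest k with rank((A + 4I)^k) = rank((A + 4I)^(k+1))).

So m_A(x) = (x + 4)^3.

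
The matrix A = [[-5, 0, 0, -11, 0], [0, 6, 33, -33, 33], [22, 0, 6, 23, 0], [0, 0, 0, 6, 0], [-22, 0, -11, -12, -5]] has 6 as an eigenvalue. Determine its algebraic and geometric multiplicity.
The characteristic polynomial is (x - 6)^3(x + 5)^2, so the factor x - 6 appears with exponent 3: the algebraic multiplicity is 3.

rank(A - 6I) = 3, so the eigenspace has dimension 5 - 3 = 2: the geometric multiplicity is 2.

Since 2 < 3, A is not diagonalizable.

algebraic multiplicity 3, geometric multiplicity 2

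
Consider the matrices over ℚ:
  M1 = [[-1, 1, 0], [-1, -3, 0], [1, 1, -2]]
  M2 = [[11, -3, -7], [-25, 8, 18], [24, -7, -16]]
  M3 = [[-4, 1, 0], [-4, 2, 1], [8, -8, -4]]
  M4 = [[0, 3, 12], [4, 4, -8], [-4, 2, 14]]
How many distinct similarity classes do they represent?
4 classes: {M1}, {M2}, {M3}, {M4}

Characteristic polynomials: χ_{M1} = (x + 2)^3, χ_{M2} = (x - 1)^3, χ_{M3} = (x + 2)^3, χ_{M4} = (x - 6)^3.

{M1}: invariant factors x + 2, (x + 2)^2.

{M2}: invariant factors (x - 1)^3.

{M3}: invariant factors (x + 2)^3.

{M4}: invariant factors x - 6, (x - 6)^2.

Matrices are similar if and only if their invariant-factor lists agree; the partition into similarity classes is {M1}, {M2}, {M3}, {M4}.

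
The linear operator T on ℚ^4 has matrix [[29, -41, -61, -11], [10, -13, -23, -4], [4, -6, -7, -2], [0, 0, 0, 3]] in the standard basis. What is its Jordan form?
J = [[3, 1, 0, 0], [0, 3, 1, 0], [0, 0, 3, 0], [0, 0, 0, 3]]

The characteristic polynomial is det(xI - A) = (x - 3)^4, so the eigenvalues are 3 (algebraic multiplicity 4).

For λ = 3: rank(A - 3I) = 2, rank((A - 3I)^2) = 1, rank((A - 3I)^3) = 0. The eigenspace has dimension 4 - 2 = 2, so there are 2 Jordan blocks; the rank sequence gives block sizes [3, 1].

Assembling the blocks gives the Jordan form J above.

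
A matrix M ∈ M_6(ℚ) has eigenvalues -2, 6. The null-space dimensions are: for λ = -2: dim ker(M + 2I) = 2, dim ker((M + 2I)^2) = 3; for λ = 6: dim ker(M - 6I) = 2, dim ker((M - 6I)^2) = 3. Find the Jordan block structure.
Jordan blocks: (-2, 2), (-2, 1), (6, 2), (6, 1)

λ = -2: successive nullity increments [2, 1] count blocks of size ≥ k; block sizes are [2, 1].
λ = 6: successive nullity increments [2, 1] count blocks of size ≥ k; block sizes are [2, 1].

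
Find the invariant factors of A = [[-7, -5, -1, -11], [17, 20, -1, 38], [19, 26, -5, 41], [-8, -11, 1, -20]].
The Jordan structure of A has elementary divisors (x + 3)^2, (x + 3)^2. Arranging the block sizes at each eigenvalue in decreasing order and taking row products gives the invariant factors.

Invariant factors (smallest first, each dividing the next): (x + 3)^2, (x + 3)^2.

Check: the last factor (x + 3)^2 is the minimal polynomial, and the product (x + 3)^4 is the characteristic polynomial.

(x + 3)^2, (x + 3)^2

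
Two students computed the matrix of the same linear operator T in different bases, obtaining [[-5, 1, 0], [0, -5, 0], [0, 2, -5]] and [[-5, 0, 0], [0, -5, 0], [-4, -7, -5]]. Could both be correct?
Yes.

Two matrices over a field are similar if and only if they have the same invariant factors.

Both A and B have characteristic polynomial (x + 5)^3 and minimal polynomial (x + 5)^2. Computing further, both have invariant factors x + 5, (x + 5)^2. Hence A and B are similar.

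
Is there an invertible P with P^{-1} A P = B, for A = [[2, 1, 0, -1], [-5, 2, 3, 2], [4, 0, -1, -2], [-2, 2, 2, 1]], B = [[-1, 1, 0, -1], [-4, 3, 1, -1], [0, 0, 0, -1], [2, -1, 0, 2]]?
Two matrices over a field are similar if and only if they have the same invariant factors.

Both A and B have characteristic polynomial (x - 1)^4 and minimal polynomial (x - 1)^3. Computing further, both have invariant factors x - 1, (x - 1)^3. Hence A and B are similar.

Yes.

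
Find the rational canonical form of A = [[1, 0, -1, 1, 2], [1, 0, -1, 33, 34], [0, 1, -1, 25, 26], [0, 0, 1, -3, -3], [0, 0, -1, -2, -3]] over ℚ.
R = [[0, 0, 0, 0, -32], [1, 0, 0, 0, 8], [0, 1, 0, 0, 20], [0, 0, 1, 0, -4], [0, 0, 0, 1, -6]]

The invariant factors of A (the non-unit diagonal entries of the Smith normal form of xI - A over ℚ[x]) are (x + 2)(x + 4)(x^3 - 4x + 4), each dividing the next. The characteristic polynomial is their product, (x + 2)(x + 4)(x^3 - 4x + 4).

The rational canonical form is the block-diagonal matrix of companion matrices C(f_i):
R = [[0, 0, 0, 0, -32], [1, 0, 0, 0, 8], [0, 1, 0, 0, 20], [0, 0, 1, 0, -4], [0, 0, 0, 1, -6]].

Note the characteristic polynomial does not split into linear factors over ℚ, so A has no Jordan form over ℚ; the rational canonical form exists over any field.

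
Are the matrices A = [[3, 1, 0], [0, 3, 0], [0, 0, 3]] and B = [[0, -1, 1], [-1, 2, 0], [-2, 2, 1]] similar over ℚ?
No.

trace(A) = 9 but trace(B) = 3. The trace is a similarity invariant, so A and B are not similar.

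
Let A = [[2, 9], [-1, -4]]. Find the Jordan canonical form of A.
J = [[-1, 1], [0, -1]]

The characteristic polynomial is det(xI - A) = (x + 1)^2, so the eigenvalues are -1 (algebraic multiplicity 2).

For λ = -1: rank(A + I) = 1, rank((A + I)^2) = 0. The eigenspace has dimension 2 - 1 = 1, so there is 1 Jordan block; the rank sequence gives block sizes [2].

Assembling the blocks gives the Jordan form J above.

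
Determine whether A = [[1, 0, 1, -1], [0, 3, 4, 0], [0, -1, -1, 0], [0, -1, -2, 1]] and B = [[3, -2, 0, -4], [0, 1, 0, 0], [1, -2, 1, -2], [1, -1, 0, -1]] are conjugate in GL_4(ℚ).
Two matrices over a field are similar if and only if they have the same invariant factors.

Both A and B have characteristic polynomial (x - 1)^4 and minimal polynomial (x - 1)^2. Computing further, both have invariant factors (x - 1)^2, (x - 1)^2. Hence A and B are similar.

Yes.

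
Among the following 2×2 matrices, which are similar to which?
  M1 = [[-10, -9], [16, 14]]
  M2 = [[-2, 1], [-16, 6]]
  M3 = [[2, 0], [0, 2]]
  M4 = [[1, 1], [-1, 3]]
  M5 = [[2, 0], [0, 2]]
Characteristic polynomials: χ_{M1} = (x - 2)^2, χ_{M2} = (x - 2)^2, χ_{M3} = (x - 2)^2, χ_{M4} = (x - 2)^2, χ_{M5} = (x - 2)^2.

{M1, M2, M4}: invariant factors (x - 2)^2.

{M3, M5}: invariant factors x - 2, x - 2.

Matrices are similar if and only if their invariant-factor lists agree; the partition into similarity classes is {M1, M2, M4}, {M3, M5}.

2 classes: {M1, M2, M4}, {M3, M5}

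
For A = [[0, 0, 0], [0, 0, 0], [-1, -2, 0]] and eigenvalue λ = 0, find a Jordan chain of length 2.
We seek v_1 ∈ ker(A^2) \ ker(A), then set v_{i+1} = A v_i.

One such chain is v_1 = [[1, 0, 1]]^T, v_2 = [[0, 0, -1]]^T. Check: A v_2 = [[0, 0, 0]]^T = 0.

v_1 = [[1, 0, 1]]^T, v_2 = [[0, 0, -1]]^T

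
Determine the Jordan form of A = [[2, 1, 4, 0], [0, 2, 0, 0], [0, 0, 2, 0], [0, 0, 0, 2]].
The characteristic polynomial is det(xI - A) = (x - 2)^4, so the eigenvalues are 2 (algebraic multiplicity 4).

For λ = 2: rank(A - 2I) = 1, rank((A - 2I)^2) = 0. The eigenspace has dimension 4 - 1 = 3, so there are 3 Jordan blocks; the rank sequence gives block sizes [2, 1, 1].

Assembling the blocks gives the Jordan form J above.

J = [[2, 1, 0, 0], [0, 2, 0, 0], [0, 0, 2, 0], [0, 0, 0, 2]]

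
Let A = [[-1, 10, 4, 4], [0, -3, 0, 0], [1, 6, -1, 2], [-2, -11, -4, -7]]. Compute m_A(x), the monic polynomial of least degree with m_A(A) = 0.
m_A(x) = (x + 3)^2

The characteristic polynomial factors as (x + 3)^4. The minimal polynomial is ∏(x - λ)^{k_λ} where k_λ is the size of the largest Jordan block at λ.

For λ = -3: rank(A + 3I) = 2, and the largest Jordan block has size 2 (the smallest k with rank((A + 3I)^k) = rank((A + 3I)^(k+1))).

So m_A(x) = (x + 3)^2.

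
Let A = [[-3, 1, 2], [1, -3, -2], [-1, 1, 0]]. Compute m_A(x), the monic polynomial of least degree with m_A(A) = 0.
The characteristic polynomial factors as (x + 2)^3. The minimal polynomial is ∏(x - λ)^{k_λ} where k_λ is the size of the largest Jordan block at λ.

For λ = -2: rank(A + 2I) = 1, and the largest Jordan block has size 2 (the smallest k with rank((A + 2I)^k) = rank((A + 2I)^(k+1))).

So m_A(x) = (x + 2)^2.

m_A(x) = (x + 2)^2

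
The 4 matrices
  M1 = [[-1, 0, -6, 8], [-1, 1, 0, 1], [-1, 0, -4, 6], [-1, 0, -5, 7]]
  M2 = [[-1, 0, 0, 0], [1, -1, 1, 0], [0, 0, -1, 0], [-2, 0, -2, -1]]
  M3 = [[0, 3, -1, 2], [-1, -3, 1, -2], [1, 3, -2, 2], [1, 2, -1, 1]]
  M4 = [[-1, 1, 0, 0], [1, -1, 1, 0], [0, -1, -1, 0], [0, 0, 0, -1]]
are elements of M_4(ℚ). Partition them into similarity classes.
Characteristic polynomials: χ_{M1} = x(x - 1)^3, χ_{M2} = (x + 1)^4, χ_{M3} = (x + 1)^4, χ_{M4} = (x + 1)^4.

{M1}: invariant factors x - 1, x(x - 1)^2.

{M2}: invariant factors x + 1, x + 1, (x + 1)^2.

{M3, M4}: invariant factors x + 1, (x + 1)^3.

Matrices are similar if and only if their invariant-factor lists agree; the partition into similarity classes is {M1}, {M2}, {M3, M4}.

3 classes: {M1}, {M2}, {M3, M4}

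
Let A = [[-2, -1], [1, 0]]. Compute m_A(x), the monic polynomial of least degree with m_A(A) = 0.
m_A(x) = (x + 1)^2

The characteristic polynomial factors as (x + 1)^2. The minimal polynomial is ∏(x - λ)^{k_λ} where k_λ is the size of the largest Jordan block at λ.

For λ = -1: rank(A + I) = 1, and the largest Jordan block has size 2 (the smallest k with rank((A + I)^k) = rank((A + I)^(k+1))).

So m_A(x) = (x + 1)^2.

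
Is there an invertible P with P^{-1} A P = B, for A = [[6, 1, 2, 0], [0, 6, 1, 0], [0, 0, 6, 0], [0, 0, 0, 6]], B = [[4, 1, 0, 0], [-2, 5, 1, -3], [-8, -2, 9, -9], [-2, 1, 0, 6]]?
Yes.

Two matrices over a field are similar if and only if they have the same invariant factors.

Both A and B have characteristic polynomial (x - 6)^4 and minimal polynomial (x - 6)^3. Computing further, both have invariant factors x - 6, (x - 6)^3. Hence A and B are similar.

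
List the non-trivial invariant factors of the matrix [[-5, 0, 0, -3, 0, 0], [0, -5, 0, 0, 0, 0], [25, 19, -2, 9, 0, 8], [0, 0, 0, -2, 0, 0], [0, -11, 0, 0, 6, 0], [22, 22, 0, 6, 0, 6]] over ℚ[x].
The Jordan structure of A has elementary divisors (x + 5), (x + 5), (x + 2), (x + 2), (x - 6), (x - 6). Arranging the block sizes at each eigenvalue in decreasing order and taking row products gives the invariant factors.

Invariant factors (smallest first, each dividing the next): (x - 6)(x + 2)(x + 5), (x - 6)(x + 2)(x + 5).

Check: the last factor (x - 6)(x + 2)(x + 5) is the minimal polynomial, and the product (x - 6)^2(x + 2)^2(x + 5)^2 is the characteristic polynomial.

(x - 6)(x + 2)(x + 5), (x - 6)(x + 2)(x + 5)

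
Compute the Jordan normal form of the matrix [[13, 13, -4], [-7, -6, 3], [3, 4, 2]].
J = [[3, 1, 0], [0, 3, 1], [0, 0, 3]]

The characteristic polynomial is det(xI - A) = (x - 3)^3, so the eigenvalues are 3 (algebraic multiplicity 3).

For λ = 3: rank(A - 3I) = 2, rank((A - 3I)^2) = 1, rank((A - 3I)^3) = 0. The eigenspace has dimension 3 - 2 = 1, so there is 1 Jordan block; the rank sequence gives block sizes [3].

Assembling the blocks gives the Jordan form J above.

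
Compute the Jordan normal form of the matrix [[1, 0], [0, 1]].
The characteristic polynomial is det(xI - A) = (x - 1)^2, so the eigenvalues are 1 (algebraic multiplicity 2).

For λ = 1: rank(A - I) = 0. The eigenspace has dimension 2 - 0 = 2, so there are 2 Jordan blocks; the rank sequence gives block sizes [1, 1].

Assembling the blocks gives the Jordan form J above.

J = [[1, 0], [0, 1]]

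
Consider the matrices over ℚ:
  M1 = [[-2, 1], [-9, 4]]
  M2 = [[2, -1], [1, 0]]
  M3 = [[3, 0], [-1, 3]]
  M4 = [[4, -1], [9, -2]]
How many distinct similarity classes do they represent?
2 classes: {M1, M2, M4}, {M3}

Characteristic polynomials: χ_{M1} = (x - 1)^2, χ_{M2} = (x - 1)^2, χ_{M3} = (x - 3)^2, χ_{M4} = (x - 1)^2.

{M1, M2, M4}: invariant factors (x - 1)^2.

{M3}: invariant factors (x - 3)^2.

Matrices are similar if and only if their invariant-factor lists agree; the partition into similarity classes is {M1, M2, M4}, {M3}.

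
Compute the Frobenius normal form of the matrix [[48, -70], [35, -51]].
R = [[0, -2], [1, -3]]

The invariant factors of A (the non-unit diagonal entries of the Smith normal form of xI - A over ℚ[x]) are (x + 1)(x + 2), each dividing the next. The characteristic polynomial is their product, (x + 1)(x + 2).

The rational canonical form is the block-diagonal matrix of companion matrices C(f_i):
R = [[0, -2], [1, -3]].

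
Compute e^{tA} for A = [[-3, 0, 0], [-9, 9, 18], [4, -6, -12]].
e^{tA} = [[e^{-3*t}, 0, 0], [(3*t - 4*e^{3*t} + 4)*e^{-3*t}, 4 - 3*e^{-3*t}, 6 - 6*e^{-3*t}], [2*(-t + e^{3*t} - 1)*e^{-3*t}, -2 + 2*e^{-3*t}, -3 + 4*e^{-3*t}]]

A has Jordan form J = [[-3, 1, 0], [0, -3, 0], [0, 0, 0]] with A = PJP^{-1}, so e^{tA} = P e^{tJ} P^{-1}.

For a Jordan block J_k(λ), e^{tJ_k(λ)} = e^{λt} · (I + tN + t^2 N^2/2! + ... + t^{k-1} N^{k-1}/(k-1)!) where N is the nilpotent superdiagonal part.

Assembling the blocks and conjugating back gives the entries of e^{tA} as shown above.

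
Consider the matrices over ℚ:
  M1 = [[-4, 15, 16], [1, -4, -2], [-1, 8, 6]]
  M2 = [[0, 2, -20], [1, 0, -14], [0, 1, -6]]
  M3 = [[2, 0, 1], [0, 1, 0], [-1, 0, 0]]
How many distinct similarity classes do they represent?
Characteristic polynomials: χ_{M1} = (x - 4)(x + 3)^2, χ_{M2} = (x + 2)^3, χ_{M3} = (x - 1)^3.

{M1}: invariant factors (x - 4)(x + 3)^2.

{M2}: invariant factors (x + 2)^3.

{M3}: invariant factors x - 1, (x - 1)^2.

Matrices are similar if and only if their invariant-factor lists agree; the partition into similarity classes is {M1}, {M2}, {M3}.

3 classes: {M1}, {M2}, {M3}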